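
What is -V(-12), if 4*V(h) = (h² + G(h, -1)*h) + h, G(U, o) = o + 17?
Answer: 15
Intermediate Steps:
G(U, o) = 17 + o
V(h) = h²/4 + 17*h/4 (V(h) = ((h² + (17 - 1)*h) + h)/4 = ((h² + 16*h) + h)/4 = (h² + 17*h)/4 = h²/4 + 17*h/4)
-V(-12) = -(-12)*(17 - 12)/4 = -(-12)*5/4 = -1*(-15) = 15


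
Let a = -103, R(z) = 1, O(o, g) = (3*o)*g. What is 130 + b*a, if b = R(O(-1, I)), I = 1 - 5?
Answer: 27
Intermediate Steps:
I = -4
O(o, g) = 3*g*o
b = 1
130 + b*a = 130 + 1*(-103) = 130 - 103 = 27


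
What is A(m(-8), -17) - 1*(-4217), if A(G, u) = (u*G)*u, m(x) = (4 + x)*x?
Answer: 13465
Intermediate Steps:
m(x) = x*(4 + x)
A(G, u) = G*u² (A(G, u) = (G*u)*u = G*u²)
A(m(-8), -17) - 1*(-4217) = -8*(4 - 8)*(-17)² - 1*(-4217) = -8*(-4)*289 + 4217 = 32*289 + 4217 = 9248 + 4217 = 13465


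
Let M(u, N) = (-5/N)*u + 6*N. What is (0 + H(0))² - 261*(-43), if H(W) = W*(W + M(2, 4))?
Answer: 11223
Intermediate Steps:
M(u, N) = 6*N - 5*u/N (M(u, N) = -5*u/N + 6*N = 6*N - 5*u/N)
H(W) = W*(43/2 + W) (H(W) = W*(W + (6*4 - 5*2/4)) = W*(W + (24 - 5*2*¼)) = W*(W + (24 - 5/2)) = W*(W + 43/2) = W*(43/2 + W))
(0 + H(0))² - 261*(-43) = (0 + (½)*0*(43 + 2*0))² - 261*(-43) = (0 + (½)*0*(43 + 0))² + 11223 = (0 + (½)*0*43)² + 11223 = (0 + 0)² + 11223 = 0² + 11223 = 0 + 11223 = 11223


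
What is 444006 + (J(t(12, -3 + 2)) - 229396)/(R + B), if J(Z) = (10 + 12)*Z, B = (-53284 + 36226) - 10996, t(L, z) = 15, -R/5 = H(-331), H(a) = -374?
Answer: 5813041085/13092 ≈ 4.4401e+5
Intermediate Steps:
R = 1870 (R = -5*(-374) = 1870)
B = -28054 (B = -17058 - 10996 = -28054)
J(Z) = 22*Z
444006 + (J(t(12, -3 + 2)) - 229396)/(R + B) = 444006 + (22*15 - 229396)/(1870 - 28054) = 444006 + (330 - 229396)/(-26184) = 444006 - 229066*(-1/26184) = 444006 + 114533/13092 = 5813041085/13092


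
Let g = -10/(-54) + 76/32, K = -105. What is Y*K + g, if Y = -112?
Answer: 2540713/216 ≈ 11763.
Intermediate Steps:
g = 553/216 (g = -10*(-1/54) + 76*(1/32) = 5/27 + 19/8 = 553/216 ≈ 2.5602)
Y*K + g = -112*(-105) + 553/216 = 11760 + 553/216 = 2540713/216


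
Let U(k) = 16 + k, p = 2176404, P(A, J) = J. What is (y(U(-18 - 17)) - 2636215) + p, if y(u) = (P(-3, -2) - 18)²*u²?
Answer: -315411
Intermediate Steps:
y(u) = 400*u² (y(u) = (-2 - 18)²*u² = (-20)²*u² = 400*u²)
(y(U(-18 - 17)) - 2636215) + p = (400*(16 + (-18 - 17))² - 2636215) + 2176404 = (400*(16 - 35)² - 2636215) + 2176404 = (400*(-19)² - 2636215) + 2176404 = (400*361 - 2636215) + 2176404 = (144400 - 2636215) + 2176404 = -2491815 + 2176404 = -315411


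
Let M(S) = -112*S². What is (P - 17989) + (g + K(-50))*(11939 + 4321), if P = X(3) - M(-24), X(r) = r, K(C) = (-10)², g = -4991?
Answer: -79481134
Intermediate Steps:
K(C) = 100
P = 64515 (P = 3 - (-112)*(-24)² = 3 - (-112)*576 = 3 - 1*(-64512) = 3 + 64512 = 64515)
(P - 17989) + (g + K(-50))*(11939 + 4321) = (64515 - 17989) + (-4991 + 100)*(11939 + 4321) = 46526 - 4891*16260 = 46526 - 79527660 = -79481134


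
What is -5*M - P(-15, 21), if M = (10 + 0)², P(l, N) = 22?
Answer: -522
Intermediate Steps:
M = 100 (M = 10² = 100)
-5*M - P(-15, 21) = -5*100 - 1*22 = -500 - 22 = -522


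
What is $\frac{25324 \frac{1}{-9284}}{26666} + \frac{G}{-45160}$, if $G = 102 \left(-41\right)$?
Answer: $\frac{64636385273}{698758263940} \approx 0.092502$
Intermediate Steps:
$G = -4182$
$\frac{25324 \frac{1}{-9284}}{26666} + \frac{G}{-45160} = \frac{25324 \frac{1}{-9284}}{26666} - \frac{4182}{-45160} = 25324 \left(- \frac{1}{9284}\right) \frac{1}{26666} - - \frac{2091}{22580} = \left(- \frac{6331}{2321}\right) \frac{1}{26666} + \frac{2091}{22580} = - \frac{6331}{61891786} + \frac{2091}{22580} = \frac{64636385273}{698758263940}$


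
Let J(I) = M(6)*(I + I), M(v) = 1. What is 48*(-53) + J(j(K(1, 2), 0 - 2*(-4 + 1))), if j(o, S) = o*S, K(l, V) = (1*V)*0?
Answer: -2544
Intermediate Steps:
K(l, V) = 0 (K(l, V) = V*0 = 0)
j(o, S) = S*o
J(I) = 2*I (J(I) = 1*(I + I) = 1*(2*I) = 2*I)
48*(-53) + J(j(K(1, 2), 0 - 2*(-4 + 1))) = 48*(-53) + 2*((0 - 2*(-4 + 1))*0) = -2544 + 2*((0 - 2*(-3))*0) = -2544 + 2*((0 + 6)*0) = -2544 + 2*(6*0) = -2544 + 2*0 = -2544 + 0 = -2544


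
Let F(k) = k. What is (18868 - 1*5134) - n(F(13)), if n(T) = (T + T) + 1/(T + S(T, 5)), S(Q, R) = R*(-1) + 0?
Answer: 109663/8 ≈ 13708.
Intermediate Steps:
S(Q, R) = -R (S(Q, R) = -R + 0 = -R)
n(T) = 1/(-5 + T) + 2*T (n(T) = (T + T) + 1/(T - 1*5) = 2*T + 1/(T - 5) = 2*T + 1/(-5 + T) = 1/(-5 + T) + 2*T)
(18868 - 1*5134) - n(F(13)) = (18868 - 1*5134) - (1 - 10*13 + 2*13²)/(-5 + 13) = (18868 - 5134) - (1 - 130 + 2*169)/8 = 13734 - (1 - 130 + 338)/8 = 13734 - 209/8 = 109663/8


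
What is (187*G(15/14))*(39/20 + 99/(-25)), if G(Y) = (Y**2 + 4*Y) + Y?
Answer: -1916937/784 ≈ -2445.1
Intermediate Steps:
G(Y) = Y**2 + 5*Y
(187*G(15/14))*(39/20 + 99/(-25)) = (187*((15/14)*(5 + 15/14)))*(39/20 + 99/(-25)) = (187*((15*(1/14))*(5 + 15*(1/14))))*(39*(1/20) + 99*(-1/25)) = (187*(15*(5 + 15/14)/14))*(39/20 - 99/25) = (187*((15/14)*(85/14)))*(-201/100) = (187*(1275/196))*(-201/100) = (238425/196)*(-201/100) = -1916937/784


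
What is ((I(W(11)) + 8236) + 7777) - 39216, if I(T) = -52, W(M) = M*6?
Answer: -23255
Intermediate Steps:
W(M) = 6*M
((I(W(11)) + 8236) + 7777) - 39216 = ((-52 + 8236) + 7777) - 39216 = (8184 + 7777) - 39216 = 15961 - 39216 = -23255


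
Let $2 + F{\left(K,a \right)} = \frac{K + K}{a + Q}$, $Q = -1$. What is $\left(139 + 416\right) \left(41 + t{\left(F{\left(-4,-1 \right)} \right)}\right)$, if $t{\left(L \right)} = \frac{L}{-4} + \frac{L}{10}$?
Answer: $\frac{45177}{2} \approx 22589.0$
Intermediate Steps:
$F{\left(K,a \right)} = -2 + \frac{2 K}{-1 + a}$ ($F{\left(K,a \right)} = -2 + \frac{K + K}{a - 1} = -2 + \frac{2 K}{-1 + a}$)
$t{\left(L \right)} = - \frac{3 L}{20}$ ($t{\left(L \right)} = L \left(- \frac{1}{4}\right) + L \frac{1}{10} = - \frac{L}{4} + \frac{L}{10} = - \frac{3 L}{20}$)
$\left(139 + 416\right) \left(41 + t{\left(F{\left(-4,-1 \right)} \right)}\right) = \left(139 + 416\right) \left(41 - \frac{3 \frac{2 \left(1 - 4 - -1\right)}{-1 - 1}}{20}\right) = 555 \left(41 - \frac{3 \frac{2 \left(1 - 4 + 1\right)}{-2}}{20}\right) = 555 \left(41 - \frac{3 \cdot 2 \left(- \frac{1}{2}\right) \left(-2\right)}{20}\right) = 555 \left(41 - \frac{3}{10}\right) = 555 \cdot \frac{407}{10} = \frac{45177}{2}$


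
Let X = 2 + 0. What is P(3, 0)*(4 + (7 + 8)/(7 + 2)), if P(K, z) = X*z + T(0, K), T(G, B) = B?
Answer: 17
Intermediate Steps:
X = 2
P(K, z) = K + 2*z (P(K, z) = 2*z + K = K + 2*z)
P(3, 0)*(4 + (7 + 8)/(7 + 2)) = (3 + 2*0)*(4 + (7 + 8)/(7 + 2)) = (3 + 0)*(4 + 15/9) = 3*(4 + 15*(⅑)) = 3*(4 + 5/3) = 3*(17/3) = 17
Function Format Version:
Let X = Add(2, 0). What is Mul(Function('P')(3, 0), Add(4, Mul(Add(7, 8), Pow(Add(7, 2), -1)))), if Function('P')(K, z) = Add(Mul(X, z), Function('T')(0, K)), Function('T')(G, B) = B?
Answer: 17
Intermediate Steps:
X = 2
Function('P')(K, z) = Add(K, Mul(2, z)) (Function('P')(K, z) = Add(Mul(2, z), K) = Add(K, Mul(2, z)))
Mul(Function('P')(3, 0), Add(4, Mul(Add(7, 8), Pow(Add(7, 2), -1)))) = Mul(Add(3, Mul(2, 0)), Add(4, Mul(Add(7, 8), Pow(Add(7, 2), -1)))) = Mul(Add(3, 0), Add(4, Mul(15, Pow(9, -1)))) = Mul(3, Add(4, Mul(15, Rational(1, 9)))) = Mul(3, Add(4, Rational(5, 3))) = Mul(3, Rational(17, 3)) = 17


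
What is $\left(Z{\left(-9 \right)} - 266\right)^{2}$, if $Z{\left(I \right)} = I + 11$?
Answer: $69696$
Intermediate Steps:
$Z{\left(I \right)} = 11 + I$
$\left(Z{\left(-9 \right)} - 266\right)^{2} = \left(\left(11 - 9\right) - 266\right)^{2} = \left(2 - 266\right)^{2} = \left(-264\right)^{2} = 69696$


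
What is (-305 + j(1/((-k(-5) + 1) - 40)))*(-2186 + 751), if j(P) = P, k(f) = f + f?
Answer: 12694010/29 ≈ 4.3772e+5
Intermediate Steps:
k(f) = 2*f
(-305 + j(1/((-k(-5) + 1) - 40)))*(-2186 + 751) = (-305 + 1/((-2*(-5) + 1) - 40))*(-2186 + 751) = (-305 + 1/((-1*(-10) + 1) - 40))*(-1435) = (-305 + 1/((10 + 1) - 40))*(-1435) = (-305 + 1/(11 - 40))*(-1435) = (-305 + 1/(-29))*(-1435) = (-305 - 1/29)*(-1435) = -8846/29*(-1435) = 12694010/29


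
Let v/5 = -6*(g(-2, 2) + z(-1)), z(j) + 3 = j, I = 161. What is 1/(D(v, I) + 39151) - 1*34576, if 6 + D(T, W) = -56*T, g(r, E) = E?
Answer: -1237302159/35785 ≈ -34576.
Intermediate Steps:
z(j) = -3 + j
v = 60 (v = 5*(-6*(2 + (-3 - 1))) = 5*(-6*(2 - 4)) = 5*(-6*(-2)) = 5*12 = 60)
D(T, W) = -6 - 56*T
1/(D(v, I) + 39151) - 1*34576 = 1/((-6 - 56*60) + 39151) - 1*34576 = 1/((-6 - 3360) + 39151) - 34576 = 1/(-3366 + 39151) - 34576 = 1/35785 - 34576 = -1237302159/35785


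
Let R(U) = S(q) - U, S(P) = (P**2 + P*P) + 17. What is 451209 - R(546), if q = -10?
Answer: 451538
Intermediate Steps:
S(P) = 17 + 2*P**2 (S(P) = (P**2 + P**2) + 17 = 2*P**2 + 17 = 17 + 2*P**2)
R(U) = 217 - U (R(U) = (17 + 2*(-10)**2) - U = (17 + 2*100) - U = (17 + 200) - U = 217 - U)
451209 - R(546) = 451209 - (217 - 1*546) = 451209 - (217 - 546) = 451209 - 1*(-329) = 451209 + 329 = 451538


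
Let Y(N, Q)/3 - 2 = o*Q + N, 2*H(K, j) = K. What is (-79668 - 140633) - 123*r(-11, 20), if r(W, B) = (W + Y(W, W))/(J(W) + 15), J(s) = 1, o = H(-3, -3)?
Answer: -7052461/32 ≈ -2.2039e+5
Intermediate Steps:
H(K, j) = K/2
o = -3/2 (o = (½)*(-3) = -3/2 ≈ -1.5000)
Y(N, Q) = 6 + 3*N - 9*Q/2 (Y(N, Q) = 6 + 3*(-3*Q/2 + N) = 6 + 3*(N - 3*Q/2) = 6 + (3*N - 9*Q/2) = 6 + 3*N - 9*Q/2)
r(W, B) = 3/8 - W/32 (r(W, B) = (W + (6 + 3*W - 9*W/2))/(1 + 15) = (W + (6 - 3*W/2))/16 = (6 - W/2)*(1/16) = 3/8 - W/32)
(-79668 - 140633) - 123*r(-11, 20) = (-79668 - 140633) - 123*(3/8 - 1/32*(-11)) = -220301 - 123*(3/8 + 11/32) = -220301 - 123*23/32 = -220301 - 2829/32 = -7052461/32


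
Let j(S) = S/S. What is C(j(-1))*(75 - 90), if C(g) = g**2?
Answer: -15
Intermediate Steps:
j(S) = 1
C(j(-1))*(75 - 90) = 1**2*(75 - 90) = 1*(-15) = -15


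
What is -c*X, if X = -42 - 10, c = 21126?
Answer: 1098552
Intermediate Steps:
X = -52
-c*X = -21126*(-52) = -1*(-1098552) = 1098552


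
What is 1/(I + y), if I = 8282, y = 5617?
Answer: 1/13899 ≈ 7.1948e-5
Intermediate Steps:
1/(I + y) = 1/(8282 + 5617) = 1/13899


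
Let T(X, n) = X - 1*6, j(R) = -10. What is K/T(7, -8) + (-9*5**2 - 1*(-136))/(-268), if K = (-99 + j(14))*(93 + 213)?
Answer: -8938783/268 ≈ -33354.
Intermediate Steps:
T(X, n) = -6 + X (T(X, n) = X - 6 = -6 + X)
K = -33354 (K = (-99 - 10)*(93 + 213) = -109*306 = -33354)
K/T(7, -8) + (-9*5**2 - 1*(-136))/(-268) = -33354/(-6 + 7) + (-9*5**2 - 1*(-136))/(-268) = -33354/1 + (-9*25 + 136)*(-1/268) = -33354*1 + (-225 + 136)*(-1/268) = -33354 - 89*(-1/268) = -33354 + 89/268 = -8938783/268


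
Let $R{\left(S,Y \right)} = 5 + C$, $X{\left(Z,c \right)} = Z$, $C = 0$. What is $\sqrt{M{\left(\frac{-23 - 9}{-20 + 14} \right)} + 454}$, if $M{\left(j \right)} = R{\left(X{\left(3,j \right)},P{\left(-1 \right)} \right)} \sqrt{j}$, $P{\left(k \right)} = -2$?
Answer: $\frac{\sqrt{4086 + 60 \sqrt{3}}}{3} \approx 21.577$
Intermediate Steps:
$R{\left(S,Y \right)} = 5$ ($R{\left(S,Y \right)} = 5 + 0 = 5$)
$M{\left(j \right)} = 5 \sqrt{j}$
$\sqrt{M{\left(\frac{-23 - 9}{-20 + 14} \right)} + 454} = \sqrt{5 \sqrt{\frac{-23 - 9}{-20 + 14}} + 454} = \sqrt{5 \sqrt{- \frac{32}{-6}} + 454} = \sqrt{5 \sqrt{\left(-32\right) \left(- \frac{1}{6}\right)} + 454} = \sqrt{5 \sqrt{\frac{16}{3}} + 454} = \sqrt{5 \frac{4 \sqrt{3}}{3} + 454} = \sqrt{\frac{20 \sqrt{3}}{3} + 454} = \sqrt{454 + \frac{20 \sqrt{3}}{3}}$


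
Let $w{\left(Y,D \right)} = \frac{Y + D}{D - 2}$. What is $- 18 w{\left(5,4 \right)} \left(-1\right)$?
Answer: $81$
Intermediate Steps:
$w{\left(Y,D \right)} = \frac{D + Y}{-2 + D}$
$- 18 w{\left(5,4 \right)} \left(-1\right) = - 18 \frac{4 + 5}{-2 + 4} \left(-1\right) = - 18 \cdot \frac{1}{2} \cdot 9 \left(-1\right) = \left(-18\right) \frac{9}{2} \left(-1\right) = \left(-81\right) \left(-1\right) = 81$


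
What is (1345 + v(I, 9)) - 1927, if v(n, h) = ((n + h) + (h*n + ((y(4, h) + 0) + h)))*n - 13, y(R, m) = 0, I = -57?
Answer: 30869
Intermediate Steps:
v(n, h) = -13 + n*(n + 2*h + h*n) (v(n, h) = ((n + h) + (h*n + ((0 + 0) + h)))*n - 13 = ((h + n) + (h*n + (0 + h)))*n - 13 = ((h + n) + (h*n + h))*n - 13 = ((h + n) + (h + h*n))*n - 13 = (n + 2*h + h*n)*n - 13 = n*(n + 2*h + h*n) - 13 = -13 + n*(n + 2*h + h*n))
(1345 + v(I, 9)) - 1927 = (1345 + (-13 + (-57)² + 9*(-57)² + 2*9*(-57))) - 1927 = (1345 + (-13 + 3249 + 9*3249 - 1026)) - 1927 = (1345 + (-13 + 3249 + 29241 - 1026)) - 1927 = (1345 + 31451) - 1927 = 32796 - 1927 = 30869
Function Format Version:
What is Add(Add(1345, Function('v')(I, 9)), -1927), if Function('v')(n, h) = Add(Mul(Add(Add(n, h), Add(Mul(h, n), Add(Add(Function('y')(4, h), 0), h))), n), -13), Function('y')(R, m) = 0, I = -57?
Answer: 30869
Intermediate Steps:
Function('v')(n, h) = Add(-13, Mul(n, Add(n, Mul(2, h), Mul(h, n)))) (Function('v')(n, h) = Add(Mul(Add(Add(n, h), Add(Mul(h, n), Add(Add(0, 0), h))), n), -13) = Add(Mul(Add(Add(h, n), Add(Mul(h, n), Add(0, h))), n), -13) = Add(Mul(Add(Add(h, n), Add(Mul(h, n), h)), n), -13) = Add(Mul(Add(Add(h, n), Add(h, Mul(h, n))), n), -13) = Add(Mul(Add(n, Mul(2, h), Mul(h, n)), n), -13) = Add(Mul(n, Add(n, Mul(2, h), Mul(h, n))), -13) = Add(-13, Mul(n, Add(n, Mul(2, h), Mul(h, n)))))
Add(Add(1345, Function('v')(I, 9)), -1927) = Add(Add(1345, Add(-13, Pow(-57, 2), Mul(9, Pow(-57, 2)), Mul(2, 9, -57))), -1927) = Add(Add(1345, Add(-13, 3249, Mul(9, 3249), -1026)), -1927) = Add(Add(1345, Add(-13, 3249, 29241, -1026)), -1927) = Add(Add(1345, 31451), -1927) = Add(32796, -1927) = 30869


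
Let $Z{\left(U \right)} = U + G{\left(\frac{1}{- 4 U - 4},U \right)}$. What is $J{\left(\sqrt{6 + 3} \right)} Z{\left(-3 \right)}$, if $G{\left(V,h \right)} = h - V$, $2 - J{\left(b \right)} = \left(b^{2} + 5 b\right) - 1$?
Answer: $\frac{1029}{8} \approx 128.63$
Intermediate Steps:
$J{\left(b \right)} = 3 - b^{2} - 5 b$ ($J{\left(b \right)} = 2 - \left(\left(b^{2} + 5 b\right) - 1\right) = 2 - \left(-1 + b^{2} + 5 b\right) = 3 - b^{2} - 5 b$)
$Z{\left(U \right)} = - \frac{1}{-4 - 4 U} + 2 U$ ($Z{\left(U \right)} = U + \left(U - \frac{1}{- 4 U - 4}\right) = U + \left(U - \frac{1}{-4 - 4 U}\right) = - \frac{1}{-4 - 4 U} + 2 U$)
$J{\left(\sqrt{6 + 3} \right)} Z{\left(-3 \right)} = \left(3 - \left(\sqrt{6 + 3}\right)^{2} - 5 \sqrt{6 + 3}\right) \frac{1 + 8 \left(-3\right) \left(1 - 3\right)}{4 \left(1 - 3\right)} = \left(3 - \left(\sqrt{9}\right)^{2} - 5 \sqrt{9}\right) \frac{1 + 8 \left(-3\right) \left(-2\right)}{4 \left(-2\right)} = \left(3 - 3^{2} - 15\right) \frac{1}{4} \left(- \frac{1}{2}\right) \left(1 + 48\right) = \left(3 - 9 - 15\right) \frac{1}{4} \left(- \frac{1}{2}\right) 49 = \left(3 - 9 - 15\right) \left(- \frac{49}{8}\right) = \left(-21\right) \left(- \frac{49}{8}\right) = \frac{1029}{8}$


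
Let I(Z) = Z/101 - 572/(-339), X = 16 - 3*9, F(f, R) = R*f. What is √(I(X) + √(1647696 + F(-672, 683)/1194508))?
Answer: √(3367616153207313117 + 300071276465886*√83298378621914)/1460669979 ≈ 35.850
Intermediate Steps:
X = -11 (X = 16 - 27 = -11)
I(Z) = 572/339 + Z/101 (I(Z) = Z*(1/101) - 572*(-1/339) = Z/101 + 572/339 = 572/339 + Z/101)
√(I(X) + √(1647696 + F(-672, 683)/1194508)) = √((572/339 + (1/101)*(-11)) + √(1647696 + (683*(-672))/1194508)) = √((572/339 - 11/101) + √(1647696 - 458976*1/1194508)) = √(54043/34239 + √(1647696 - 16392/42661)) = √(54043/34239 + √(70292342664/42661)) = √(54043/34239 + 6*√83298378621914/42661)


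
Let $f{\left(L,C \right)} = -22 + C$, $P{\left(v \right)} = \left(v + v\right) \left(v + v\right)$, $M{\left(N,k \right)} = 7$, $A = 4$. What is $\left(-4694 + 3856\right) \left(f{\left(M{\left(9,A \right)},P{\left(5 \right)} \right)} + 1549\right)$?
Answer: $-1363426$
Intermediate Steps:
$P{\left(v \right)} = 4 v^{2}$ ($P{\left(v \right)} = 2 v 2 v = 4 v^{2}$)
$\left(-4694 + 3856\right) \left(f{\left(M{\left(9,A \right)},P{\left(5 \right)} \right)} + 1549\right) = \left(-4694 + 3856\right) \left(\left(-22 + 4 \cdot 5^{2}\right) + 1549\right) = - 838 \left(\left(-22 + 4 \cdot 25\right) + 1549\right) = - 838 \left(\left(-22 + 100\right) + 1549\right) = - 838 \left(78 + 1549\right) = \left(-838\right) 1627 = -1363426$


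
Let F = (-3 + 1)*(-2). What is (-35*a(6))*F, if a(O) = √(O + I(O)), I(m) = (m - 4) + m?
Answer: -140*√14 ≈ -523.83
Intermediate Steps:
F = 4 (F = -2*(-2) = 4)
I(m) = -4 + 2*m (I(m) = (-4 + m) + m = -4 + 2*m)
a(O) = √(-4 + 3*O) (a(O) = √(O + (-4 + 2*O)) = √(-4 + 3*O))
(-35*a(6))*F = -35*√(-4 + 3*6)*4 = -35*√(-4 + 18)*4 = -35*√14*4 = -140*√14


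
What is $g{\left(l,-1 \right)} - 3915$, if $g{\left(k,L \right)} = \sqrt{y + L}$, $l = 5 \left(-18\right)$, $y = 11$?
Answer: $-3915 + \sqrt{10} \approx -3911.8$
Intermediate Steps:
$l = -90$
$g{\left(k,L \right)} = \sqrt{11 + L}$
$g{\left(l,-1 \right)} - 3915 = \sqrt{11 - 1} - 3915 = \sqrt{10} - 3915 = -3915 + \sqrt{10}$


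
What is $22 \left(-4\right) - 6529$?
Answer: $-6617$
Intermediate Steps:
$22 \left(-4\right) - 6529 = -88 - 6529 = -6617$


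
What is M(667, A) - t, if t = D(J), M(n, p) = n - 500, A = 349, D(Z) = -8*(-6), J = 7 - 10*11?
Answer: 119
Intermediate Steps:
J = -103 (J = 7 - 110 = -103)
D(Z) = 48
M(n, p) = -500 + n
t = 48
M(667, A) - t = (-500 + 667) - 1*48 = 167 - 48 = 119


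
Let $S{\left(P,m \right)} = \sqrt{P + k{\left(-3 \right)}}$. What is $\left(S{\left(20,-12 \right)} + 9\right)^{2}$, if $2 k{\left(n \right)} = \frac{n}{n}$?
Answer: $\frac{\left(18 + \sqrt{82}\right)^{2}}{4} \approx 183.0$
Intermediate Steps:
$k{\left(n \right)} = \frac{1}{2}$ ($k{\left(n \right)} = \frac{n \frac{1}{n}}{2} = \frac{1}{2} \cdot 1 = \frac{1}{2}$)
$S{\left(P,m \right)} = \sqrt{\frac{1}{2} + P}$ ($S{\left(P,m \right)} = \sqrt{P + \frac{1}{2}} = \sqrt{\frac{1}{2} + P}$)
$\left(S{\left(20,-12 \right)} + 9\right)^{2} = \left(\frac{\sqrt{2 + 4 \cdot 20}}{2} + 9\right)^{2} = \left(\frac{\sqrt{2 + 80}}{2} + 9\right)^{2} = \left(\frac{\sqrt{82}}{2} + 9\right)^{2} = \left(9 + \frac{\sqrt{82}}{2}\right)^{2}$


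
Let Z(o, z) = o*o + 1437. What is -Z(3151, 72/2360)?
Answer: -9930238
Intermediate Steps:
Z(o, z) = 1437 + o² (Z(o, z) = o² + 1437 = 1437 + o²)
-Z(3151, 72/2360) = -(1437 + 3151²) = -(1437 + 9928801) = -1*9930238 = -9930238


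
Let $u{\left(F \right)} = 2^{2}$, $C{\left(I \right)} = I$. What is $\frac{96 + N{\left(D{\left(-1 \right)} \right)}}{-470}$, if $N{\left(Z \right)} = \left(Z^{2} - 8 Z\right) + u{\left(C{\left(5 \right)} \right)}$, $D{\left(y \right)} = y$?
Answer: $- \frac{109}{470} \approx -0.23191$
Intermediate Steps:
$u{\left(F \right)} = 4$
$N{\left(Z \right)} = 4 + Z^{2} - 8 Z$ ($N{\left(Z \right)} = \left(Z^{2} - 8 Z\right) + 4 = 4 + Z^{2} - 8 Z$)
$\frac{96 + N{\left(D{\left(-1 \right)} \right)}}{-470} = \frac{96 + \left(4 + \left(-1\right)^{2} - -8\right)}{-470} = \left(96 + \left(4 + 1 + 8\right)\right) \left(- \frac{1}{470}\right) = \left(96 + 13\right) \left(- \frac{1}{470}\right) = 109 \left(- \frac{1}{470}\right) = - \frac{109}{470}$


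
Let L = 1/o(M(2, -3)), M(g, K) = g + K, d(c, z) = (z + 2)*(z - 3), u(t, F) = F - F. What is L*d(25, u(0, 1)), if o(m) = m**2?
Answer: -6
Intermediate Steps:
u(t, F) = 0
d(c, z) = (-3 + z)*(2 + z) (d(c, z) = (2 + z)*(-3 + z) = (-3 + z)*(2 + z))
M(g, K) = K + g
L = 1 (L = 1/((-3 + 2)**2) = 1/((-1)**2) = 1/1 = 1)
L*d(25, u(0, 1)) = 1*(-6 + 0**2 - 1*0) = 1*(-6 + 0 + 0) = 1*(-6) = -6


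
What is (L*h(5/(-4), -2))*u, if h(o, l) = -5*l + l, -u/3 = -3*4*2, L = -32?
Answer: -18432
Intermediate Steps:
u = 72 (u = -3*(-3*4)*2 = -(-36)*2 = -3*(-24) = 72)
h(o, l) = -4*l
(L*h(5/(-4), -2))*u = -(-128)*(-2)*72 = -32*8*72 = -256*72 = -18432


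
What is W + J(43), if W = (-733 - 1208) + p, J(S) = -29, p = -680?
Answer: -2650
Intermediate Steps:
W = -2621 (W = (-733 - 1208) - 680 = -1941 - 680 = -2621)
W + J(43) = -2621 - 29 = -2650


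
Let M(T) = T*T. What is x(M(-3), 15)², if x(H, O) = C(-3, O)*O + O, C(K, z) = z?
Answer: 57600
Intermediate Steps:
M(T) = T²
x(H, O) = O + O² (x(H, O) = O*O + O = O² + O = O + O²)
x(M(-3), 15)² = (15*(1 + 15))² = (15*16)² = 240² = 57600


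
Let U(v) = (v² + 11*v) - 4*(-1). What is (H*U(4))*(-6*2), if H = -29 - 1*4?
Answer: 25344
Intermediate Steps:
U(v) = 4 + v² + 11*v (U(v) = (v² + 11*v) + 4 = 4 + v² + 11*v)
H = -33 (H = -29 - 4 = -33)
(H*U(4))*(-6*2) = (-33*(4 + 4² + 11*4))*(-6*2) = -33*(4 + 16 + 44)*(-12) = -33*64*(-12) = -2112*(-12) = 25344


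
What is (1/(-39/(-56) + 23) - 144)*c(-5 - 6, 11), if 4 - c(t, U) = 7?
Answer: 573096/1327 ≈ 431.87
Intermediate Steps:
c(t, U) = -3 (c(t, U) = 4 - 1*7 = 4 - 7 = -3)
(1/(-39/(-56) + 23) - 144)*c(-5 - 6, 11) = (1/(-39/(-56) + 23) - 144)*(-3) = (1/(-39*(-1/56) + 23) - 144)*(-3) = (1/(39/56 + 23) - 144)*(-3) = (1/(1327/56) - 144)*(-3) = (56/1327 - 144)*(-3) = -191032/1327*(-3) = 573096/1327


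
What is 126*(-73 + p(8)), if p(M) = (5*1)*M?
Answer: -4158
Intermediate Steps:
p(M) = 5*M
126*(-73 + p(8)) = 126*(-73 + 5*8) = 126*(-73 + 40) = 126*(-33) = -4158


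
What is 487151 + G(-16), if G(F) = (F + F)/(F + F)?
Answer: 487152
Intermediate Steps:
G(F) = 1 (G(F) = (2*F)/((2*F)) = (2*F)*(1/(2*F)) = 1)
487151 + G(-16) = 487151 + 1 = 487152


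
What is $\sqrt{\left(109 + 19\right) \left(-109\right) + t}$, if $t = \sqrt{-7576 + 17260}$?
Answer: $\sqrt{-13952 + 6 \sqrt{269}} \approx 117.7 i$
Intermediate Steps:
$t = 6 \sqrt{269}$ ($t = \sqrt{9684} = 6 \sqrt{269} \approx 98.407$)
$\sqrt{\left(109 + 19\right) \left(-109\right) + t} = \sqrt{\left(109 + 19\right) \left(-109\right) + 6 \sqrt{269}} = \sqrt{128 \left(-109\right) + 6 \sqrt{269}} = \sqrt{-13952 + 6 \sqrt{269}}$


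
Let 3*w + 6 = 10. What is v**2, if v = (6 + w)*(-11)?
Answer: 58564/9 ≈ 6507.1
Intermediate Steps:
w = 4/3 (w = -2 + (1/3)*10 = -2 + 10/3 = 4/3 ≈ 1.3333)
v = -242/3 (v = (6 + 4/3)*(-11) = (22/3)*(-11) = -242/3 ≈ -80.667)
v**2 = (-242/3)**2 = 58564/9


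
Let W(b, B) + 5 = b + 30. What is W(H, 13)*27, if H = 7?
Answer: 864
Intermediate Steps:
W(b, B) = 25 + b (W(b, B) = -5 + (b + 30) = -5 + (30 + b) = 25 + b)
W(H, 13)*27 = (25 + 7)*27 = 32*27 = 864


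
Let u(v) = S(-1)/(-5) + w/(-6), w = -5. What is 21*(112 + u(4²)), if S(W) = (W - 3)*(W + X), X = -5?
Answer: 22687/10 ≈ 2268.7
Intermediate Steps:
S(W) = (-5 + W)*(-3 + W) (S(W) = (W - 3)*(W - 5) = (-3 + W)*(-5 + W) = (-5 + W)*(-3 + W))
u(v) = -119/30 (u(v) = (15 + (-1)² - 8*(-1))/(-5) - 5/(-6) = (15 + 1 + 8)*(-⅕) - 5*(-⅙) = 24*(-⅕) + ⅚ = -24/5 + ⅚ = -119/30)
21*(112 + u(4²)) = 21*(112 - 119/30) = 21*(3241/30) = 22687/10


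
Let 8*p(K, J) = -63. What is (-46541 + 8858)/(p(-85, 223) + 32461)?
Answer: -301464/259625 ≈ -1.1612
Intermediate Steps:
p(K, J) = -63/8 (p(K, J) = (1/8)*(-63) = -63/8)
(-46541 + 8858)/(p(-85, 223) + 32461) = (-46541 + 8858)/(-63/8 + 32461) = -37683/259625/8 = -37683*8/259625 = -301464/259625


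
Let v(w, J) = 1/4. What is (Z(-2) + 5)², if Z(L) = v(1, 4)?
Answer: 441/16 ≈ 27.563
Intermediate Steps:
v(w, J) = ¼
Z(L) = ¼
(Z(-2) + 5)² = (¼ + 5)² = (21/4)² = 441/16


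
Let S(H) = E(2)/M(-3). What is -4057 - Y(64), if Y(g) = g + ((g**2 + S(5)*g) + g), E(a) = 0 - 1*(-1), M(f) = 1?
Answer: -8345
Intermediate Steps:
E(a) = 1 (E(a) = 0 + 1 = 1)
S(H) = 1 (S(H) = 1/1 = 1*1 = 1)
Y(g) = g**2 + 3*g (Y(g) = g + ((g**2 + 1*g) + g) = g + ((g**2 + g) + g) = g + ((g + g**2) + g) = g + (g**2 + 2*g) = g**2 + 3*g)
-4057 - Y(64) = -4057 - 64*(3 + 64) = -4057 - 64*67 = -4057 - 1*4288 = -4057 - 4288 = -8345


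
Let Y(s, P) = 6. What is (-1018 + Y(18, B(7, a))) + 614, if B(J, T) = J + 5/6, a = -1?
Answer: -398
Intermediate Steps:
B(J, T) = ⅚ + J (B(J, T) = J + 5*(⅙) = J + ⅚ = ⅚ + J)
(-1018 + Y(18, B(7, a))) + 614 = (-1018 + 6) + 614 = -1012 + 614 = -398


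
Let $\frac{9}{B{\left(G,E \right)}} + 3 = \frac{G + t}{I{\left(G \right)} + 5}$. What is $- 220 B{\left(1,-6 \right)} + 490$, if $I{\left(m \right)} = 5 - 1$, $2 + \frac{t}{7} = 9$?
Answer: $- \frac{6550}{23} \approx -284.78$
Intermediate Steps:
$t = 49$ ($t = -14 + 7 \cdot 9 = -14 + 63 = 49$)
$I{\left(m \right)} = 4$
$B{\left(G,E \right)} = \frac{9}{\frac{22}{9} + \frac{G}{9}}$ ($B{\left(G,E \right)} = \frac{9}{-3 + \frac{G + 49}{4 + 5}} = \frac{9}{-3 + \frac{49 + G}{9}} = \frac{9}{-3 + \left(49 + G\right) \frac{1}{9}} = \frac{9}{-3 + \left(\frac{49}{9} + \frac{G}{9}\right)} = \frac{9}{\frac{22}{9} + \frac{G}{9}}$)
$- 220 B{\left(1,-6 \right)} + 490 = - 220 \frac{81}{22 + 1} + 490 = - 220 \cdot \frac{81}{23} + 490 = - 220 \cdot 81 \cdot \frac{1}{23} + 490 = \left(-220\right) \frac{81}{23} + 490 = - \frac{17820}{23} + 490 = - \frac{6550}{23}$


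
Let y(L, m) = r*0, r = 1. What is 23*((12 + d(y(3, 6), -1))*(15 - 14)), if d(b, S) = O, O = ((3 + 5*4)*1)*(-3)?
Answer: -1311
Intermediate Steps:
y(L, m) = 0 (y(L, m) = 1*0 = 0)
O = -69 (O = ((3 + 20)*1)*(-3) = (23*1)*(-3) = 23*(-3) = -69)
d(b, S) = -69
23*((12 + d(y(3, 6), -1))*(15 - 14)) = 23*((12 - 69)*(15 - 14)) = 23*(-57*1) = 23*(-57) = -1311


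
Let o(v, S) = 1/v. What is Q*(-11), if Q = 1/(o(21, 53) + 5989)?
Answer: -231/125770 ≈ -0.0018367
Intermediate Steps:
Q = 21/125770 (Q = 1/(1/21 + 5989) = 1/(125770/21) = 21/125770 ≈ 0.00016697)
Q*(-11) = (21/125770)*(-11) = -231/125770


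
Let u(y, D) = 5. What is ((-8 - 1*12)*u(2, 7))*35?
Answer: -3500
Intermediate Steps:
((-8 - 1*12)*u(2, 7))*35 = ((-8 - 1*12)*5)*35 = ((-8 - 12)*5)*35 = -20*5*35 = -100*35 = -3500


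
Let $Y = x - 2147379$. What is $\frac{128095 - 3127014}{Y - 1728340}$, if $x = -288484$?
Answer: $\frac{2998919}{4164203} \approx 0.72017$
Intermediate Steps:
$Y = -2435863$ ($Y = -288484 - 2147379 = -2435863$)
$\frac{128095 - 3127014}{Y - 1728340} = \frac{128095 - 3127014}{-2435863 - 1728340} = - \frac{2998919}{-4164203} = \left(-2998919\right) \left(- \frac{1}{4164203}\right) = \frac{2998919}{4164203}$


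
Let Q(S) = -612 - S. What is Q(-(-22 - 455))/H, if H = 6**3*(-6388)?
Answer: 121/153312 ≈ 0.00078924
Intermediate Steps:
H = -1379808 (H = 216*(-6388) = -1379808)
Q(-(-22 - 455))/H = (-612 - (-1)*(-22 - 455))/(-1379808) = (-612 - (-1)*(-477))*(-1/1379808) = (-612 - 1*477)*(-1/1379808) = (-612 - 477)*(-1/1379808) = -1089*(-1/1379808) = 121/153312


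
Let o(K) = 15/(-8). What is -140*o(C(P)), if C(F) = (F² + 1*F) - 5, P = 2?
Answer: 525/2 ≈ 262.50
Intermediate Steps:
C(F) = -5 + F + F² (C(F) = (F² + F) - 5 = (F + F²) - 5 = -5 + F + F²)
o(K) = -15/8 (o(K) = 15*(-⅛) = -15/8)
-140*o(C(P)) = -140*(-15/8) = 525/2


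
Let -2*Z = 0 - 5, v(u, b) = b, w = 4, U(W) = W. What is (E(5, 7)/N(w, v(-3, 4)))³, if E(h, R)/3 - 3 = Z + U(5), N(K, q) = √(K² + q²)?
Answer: 250047*√2/2048 ≈ 172.67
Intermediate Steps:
Z = 5/2 (Z = -(0 - 5)/2 = -½*(-5) = 5/2 ≈ 2.5000)
E(h, R) = 63/2 (E(h, R) = 9 + 3*(5/2 + 5) = 9 + 3*(15/2) = 9 + 45/2 = 63/2)
(E(5, 7)/N(w, v(-3, 4)))³ = (63/(2*(√(4² + 4²))))³ = (63/(2*(√(16 + 16))))³ = (63/(2*(√32)))³ = (63/(2*((4*√2))))³ = (63*(√2/8)/2)³ = (63*√2/16)³ = 250047*√2/2048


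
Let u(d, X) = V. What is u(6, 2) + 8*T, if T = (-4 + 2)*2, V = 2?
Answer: -30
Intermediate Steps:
u(d, X) = 2
T = -4 (T = -2*2 = -4)
u(6, 2) + 8*T = 2 + 8*(-4) = 2 - 32 = -30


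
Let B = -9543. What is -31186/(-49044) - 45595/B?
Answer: 422294863/78004482 ≈ 5.4137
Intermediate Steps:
-31186/(-49044) - 45595/B = -31186/(-49044) - 45595/(-9543) = -31186*(-1/49044) - 45595*(-1/9543) = 15593/24522 + 45595/9543 = 422294863/78004482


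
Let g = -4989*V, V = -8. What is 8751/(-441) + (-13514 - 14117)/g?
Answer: -13387229/651896 ≈ -20.536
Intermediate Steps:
g = 39912 (g = -4989*(-8) = 39912)
8751/(-441) + (-13514 - 14117)/g = 8751/(-441) + (-13514 - 14117)/39912 = 8751*(-1/441) - 27631*1/39912 = -2917/147 - 27631/39912 = -13387229/651896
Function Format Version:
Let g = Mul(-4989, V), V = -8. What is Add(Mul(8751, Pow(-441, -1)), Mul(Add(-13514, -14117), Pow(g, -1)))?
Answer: Rational(-13387229, 651896) ≈ -20.536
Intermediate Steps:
g = 39912 (g = Mul(-4989, -8) = 39912)
Add(Mul(8751, Pow(-441, -1)), Mul(Add(-13514, -14117), Pow(g, -1))) = Add(Mul(8751, Pow(-441, -1)), Mul(Add(-13514, -14117), Pow(39912, -1))) = Add(Mul(8751, Rational(-1, 441)), Mul(-27631, Rational(1, 39912))) = Add(Rational(-2917, 147), Rational(-27631, 39912)) = Rational(-13387229, 651896)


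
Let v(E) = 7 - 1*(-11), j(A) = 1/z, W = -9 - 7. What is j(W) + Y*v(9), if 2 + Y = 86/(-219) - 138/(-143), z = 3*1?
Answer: -794341/31317 ≈ -25.365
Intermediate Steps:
W = -16
z = 3
j(A) = ⅓ (j(A) = 1/3 = ⅓)
Y = -44710/31317 (Y = -2 + (86/(-219) - 138/(-143)) = -2 + (86*(-1/219) - 138*(-1/143)) = -2 + (-86/219 + 138/143) = -2 + 17924/31317 = -44710/31317 ≈ -1.4277)
v(E) = 18 (v(E) = 7 + 11 = 18)
j(W) + Y*v(9) = ⅓ - 44710/31317*18 = ⅓ - 268260/10439 = -794341/31317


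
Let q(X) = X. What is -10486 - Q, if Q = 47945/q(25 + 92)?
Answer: -1274807/117 ≈ -10896.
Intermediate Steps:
Q = 47945/117 (Q = 47945/(25 + 92) = 47945/117 ≈ 409.79)
-10486 - Q = -10486 - 1*47945/117 = -10486 - 47945/117 = -1274807/117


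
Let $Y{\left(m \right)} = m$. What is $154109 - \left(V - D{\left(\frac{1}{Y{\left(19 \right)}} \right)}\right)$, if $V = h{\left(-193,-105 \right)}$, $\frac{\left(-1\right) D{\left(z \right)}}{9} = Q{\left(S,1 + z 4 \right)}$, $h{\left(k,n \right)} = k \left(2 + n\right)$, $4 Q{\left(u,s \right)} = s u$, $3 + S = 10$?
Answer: $\frac{10200031}{76} \approx 1.3421 \cdot 10^{5}$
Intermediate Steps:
$S = 7$ ($S = -3 + 10 = 7$)
$Q{\left(u,s \right)} = \frac{s u}{4}$
$D{\left(z \right)} = - \frac{63}{4} - 63 z$ ($D{\left(z \right)} = - 9 \cdot \frac{1}{4} \left(1 + z 4\right) 7 = - 9 \cdot \frac{1}{4} \left(1 + 4 z\right) 7 = - 9 \left(\frac{7}{4} + 7 z\right) = - \frac{63}{4} - 63 z$)
$V = 19879$ ($V = - 193 \left(2 - 105\right) = \left(-193\right) \left(-103\right) = 19879$)
$154109 - \left(V - D{\left(\frac{1}{Y{\left(19 \right)}} \right)}\right) = 154109 - \left(\frac{79579}{4} + \frac{63}{19}\right) = 154109 - \frac{1512253}{76} = \frac{10200031}{76}$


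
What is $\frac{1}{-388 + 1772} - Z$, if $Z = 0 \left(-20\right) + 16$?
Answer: $- \frac{22143}{1384} \approx -15.999$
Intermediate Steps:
$Z = 16$ ($Z = 0 + 16 = 16$)
$\frac{1}{-388 + 1772} - Z = \frac{1}{-388 + 1772} - 16 = \frac{1}{1384} - 16 = - \frac{22143}{1384}$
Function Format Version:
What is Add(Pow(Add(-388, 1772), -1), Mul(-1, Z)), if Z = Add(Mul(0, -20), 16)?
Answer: Rational(-22143, 1384) ≈ -15.999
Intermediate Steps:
Z = 16 (Z = Add(0, 16) = 16)
Add(Pow(Add(-388, 1772), -1), Mul(-1, Z)) = Add(Pow(Add(-388, 1772), -1), Mul(-1, 16)) = Add(Pow(1384, -1), -16) = Add(Rational(1, 1384), -16) = Rational(-22143, 1384)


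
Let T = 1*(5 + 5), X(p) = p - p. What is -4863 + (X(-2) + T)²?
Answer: -4763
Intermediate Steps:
X(p) = 0
T = 10 (T = 1*10 = 10)
-4863 + (X(-2) + T)² = -4863 + (0 + 10)² = -4863 + 10² = -4863 + 100 = -4763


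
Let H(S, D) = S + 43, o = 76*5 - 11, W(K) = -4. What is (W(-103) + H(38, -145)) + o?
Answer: 446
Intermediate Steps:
o = 369 (o = 380 - 11 = 369)
H(S, D) = 43 + S
(W(-103) + H(38, -145)) + o = (-4 + (43 + 38)) + 369 = (-4 + 81) + 369 = 77 + 369 = 446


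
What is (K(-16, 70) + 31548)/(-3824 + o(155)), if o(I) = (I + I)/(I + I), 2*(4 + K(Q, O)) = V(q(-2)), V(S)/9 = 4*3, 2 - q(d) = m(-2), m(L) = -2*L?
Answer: -31598/3823 ≈ -8.2652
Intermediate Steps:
q(d) = -2 (q(d) = 2 - (-2)*(-2) = 2 - 1*4 = 2 - 4 = -2)
V(S) = 108 (V(S) = 9*(4*3) = 9*12 = 108)
K(Q, O) = 50 (K(Q, O) = -4 + (½)*108 = -4 + 54 = 50)
o(I) = 1 (o(I) = (2*I)/((2*I)) = (2*I)*(1/(2*I)) = 1)
(K(-16, 70) + 31548)/(-3824 + o(155)) = (50 + 31548)/(-3824 + 1) = 31598/(-3823) = 31598*(-1/3823) = -31598/3823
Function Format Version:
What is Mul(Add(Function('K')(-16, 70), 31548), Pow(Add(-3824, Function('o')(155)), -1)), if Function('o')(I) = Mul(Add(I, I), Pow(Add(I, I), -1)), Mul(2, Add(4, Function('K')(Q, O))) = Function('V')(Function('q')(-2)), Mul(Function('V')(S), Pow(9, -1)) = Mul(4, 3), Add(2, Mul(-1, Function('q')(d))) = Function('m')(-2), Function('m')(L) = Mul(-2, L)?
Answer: Rational(-31598, 3823) ≈ -8.2652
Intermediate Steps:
Function('q')(d) = -2 (Function('q')(d) = Add(2, Mul(-1, Mul(-2, -2))) = Add(2, Mul(-1, 4)) = Add(2, -4) = -2)
Function('V')(S) = 108 (Function('V')(S) = Mul(9, Mul(4, 3)) = Mul(9, 12) = 108)
Function('K')(Q, O) = 50 (Function('K')(Q, O) = Add(-4, Mul(Rational(1, 2), 108)) = Add(-4, 54) = 50)
Function('o')(I) = 1 (Function('o')(I) = Mul(Mul(2, I), Pow(Mul(2, I), -1)) = Mul(Mul(2, I), Mul(Rational(1, 2), Pow(I, -1))) = 1)
Mul(Add(Function('K')(-16, 70), 31548), Pow(Add(-3824, Function('o')(155)), -1)) = Mul(Add(50, 31548), Pow(Add(-3824, 1), -1)) = Mul(31598, Pow(-3823, -1)) = Mul(31598, Rational(-1, 3823)) = Rational(-31598, 3823)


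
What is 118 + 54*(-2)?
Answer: 10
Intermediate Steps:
118 + 54*(-2) = 118 - 108 = 10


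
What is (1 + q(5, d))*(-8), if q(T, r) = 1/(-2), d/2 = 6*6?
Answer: -4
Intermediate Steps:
d = 72 (d = 2*(6*6) = 2*36 = 72)
q(T, r) = -½
(1 + q(5, d))*(-8) = (1 - ½)*(-8) = (½)*(-8) = -4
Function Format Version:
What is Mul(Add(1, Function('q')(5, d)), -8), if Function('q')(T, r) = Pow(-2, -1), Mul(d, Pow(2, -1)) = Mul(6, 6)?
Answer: -4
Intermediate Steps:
d = 72 (d = Mul(2, Mul(6, 6)) = Mul(2, 36) = 72)
Function('q')(T, r) = Rational(-1, 2)
Mul(Add(1, Function('q')(5, d)), -8) = Mul(Add(1, Rational(-1, 2)), -8) = Mul(Rational(1, 2), -8) = -4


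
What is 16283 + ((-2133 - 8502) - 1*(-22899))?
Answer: 28547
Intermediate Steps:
16283 + ((-2133 - 8502) - 1*(-22899)) = 16283 + (-10635 + 22899) = 16283 + 12264 = 28547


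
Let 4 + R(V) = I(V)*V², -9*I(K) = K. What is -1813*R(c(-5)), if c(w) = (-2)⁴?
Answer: 7491316/9 ≈ 8.3237e+5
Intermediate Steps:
I(K) = -K/9
c(w) = 16
R(V) = -4 - V³/9 (R(V) = -4 + (-V/9)*V² = -4 - V³/9)
-1813*R(c(-5)) = -1813*(-4 - ⅑*16³) = -1813*(-4 - ⅑*4096) = -1813*(-4 - 4096/9) = -1813*(-4132/9) = 7491316/9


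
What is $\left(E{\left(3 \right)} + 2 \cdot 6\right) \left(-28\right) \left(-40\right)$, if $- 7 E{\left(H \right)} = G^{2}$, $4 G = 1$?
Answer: $13430$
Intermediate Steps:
$G = \frac{1}{4}$ ($G = \frac{1}{4} \cdot 1 = \frac{1}{4} \approx 0.25$)
$E{\left(H \right)} = - \frac{1}{112}$ ($E{\left(H \right)} = - \frac{1}{7 \cdot 16} = \left(- \frac{1}{7}\right) \frac{1}{16} = - \frac{1}{112}$)
$\left(E{\left(3 \right)} + 2 \cdot 6\right) \left(-28\right) \left(-40\right) = \left(- \frac{1}{112} + 2 \cdot 6\right) \left(-28\right) \left(-40\right) = \left(- \frac{1}{112} + 12\right) \left(-28\right) \left(-40\right) = \frac{1343}{112} \left(-28\right) \left(-40\right) = \left(- \frac{1343}{4}\right) \left(-40\right) = 13430$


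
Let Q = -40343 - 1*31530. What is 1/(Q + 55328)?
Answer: -1/16545 ≈ -6.0441e-5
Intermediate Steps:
Q = -71873 (Q = -40343 - 31530 = -71873)
1/(Q + 55328) = 1/(-71873 + 55328) = 1/(-16545) = -1/16545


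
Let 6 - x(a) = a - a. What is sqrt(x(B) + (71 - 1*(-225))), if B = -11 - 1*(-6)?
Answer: sqrt(302) ≈ 17.378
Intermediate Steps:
B = -5 (B = -11 + 6 = -5)
x(a) = 6 (x(a) = 6 - (a - a) = 6 - 1*0 = 6 + 0 = 6)
sqrt(x(B) + (71 - 1*(-225))) = sqrt(6 + (71 - 1*(-225))) = sqrt(6 + (71 + 225)) = sqrt(6 + 296) = sqrt(302)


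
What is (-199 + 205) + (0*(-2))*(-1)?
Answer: 6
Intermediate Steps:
(-199 + 205) + (0*(-2))*(-1) = 6 + 0*(-1) = 6 + 0 = 6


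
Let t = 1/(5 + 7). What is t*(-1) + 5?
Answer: 59/12 ≈ 4.9167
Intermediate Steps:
t = 1/12 ≈ 0.083333
t*(-1) + 5 = (1/12)*(-1) + 5 = -1/12 + 5 = 59/12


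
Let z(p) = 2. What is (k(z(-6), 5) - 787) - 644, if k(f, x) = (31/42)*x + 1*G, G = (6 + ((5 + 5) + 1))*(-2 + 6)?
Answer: -57091/42 ≈ -1359.3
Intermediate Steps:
G = 68 (G = (6 + (10 + 1))*4 = (6 + 11)*4 = 17*4 = 68)
k(f, x) = 68 + 31*x/42 (k(f, x) = (31/42)*x + 1*68 = (31*(1/42))*x + 68 = 31*x/42 + 68 = 68 + 31*x/42)
(k(z(-6), 5) - 787) - 644 = ((68 + (31/42)*5) - 787) - 644 = ((68 + 155/42) - 787) - 644 = (3011/42 - 787) - 644 = -30043/42 - 644 = -57091/42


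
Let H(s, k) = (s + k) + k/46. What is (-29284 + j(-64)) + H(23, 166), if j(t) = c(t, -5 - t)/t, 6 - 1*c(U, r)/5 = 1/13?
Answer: -556701719/19136 ≈ -29092.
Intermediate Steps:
c(U, r) = 385/13 (c(U, r) = 30 - 5/13 = 385/13)
H(s, k) = s + 47*k/46 (H(s, k) = (k + s) + k*(1/46) = (k + s) + k/46 = s + 47*k/46)
j(t) = 385/(13*t)
(-29284 + j(-64)) + H(23, 166) = (-29284 + (385/13)/(-64)) + (23 + (47/46)*166) = (-29284 + (385/13)*(-1/64)) + (23 + 3901/23) = (-29284 - 385/832) + 4430/23 = -24364673/832 + 4430/23 = -556701719/19136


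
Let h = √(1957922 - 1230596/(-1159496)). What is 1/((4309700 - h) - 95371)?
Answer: 1221624404546/5148326587634950157 + 3*√18279808391517322/5148326587634950157 ≈ 2.3736e-7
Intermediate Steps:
h = 3*√18279808391517322/289874 (h = √(1957922 - 1230596*(-1/1159496)) = √(1957922 + 307649/289874) = √(567550989477/289874) = 3*√18279808391517322/289874 ≈ 1399.3)
1/((4309700 - h) - 95371) = 1/((4309700 - 3*√18279808391517322/289874) - 95371) = 1/(4214329 - 3*√18279808391517322/289874)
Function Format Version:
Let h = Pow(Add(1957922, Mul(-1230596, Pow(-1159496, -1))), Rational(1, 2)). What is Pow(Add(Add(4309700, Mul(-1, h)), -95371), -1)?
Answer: Add(Rational(1221624404546, 5148326587634950157), Mul(Rational(3, 5148326587634950157), Pow(18279808391517322, Rational(1, 2)))) ≈ 2.3736e-7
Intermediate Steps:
h = Mul(Rational(3, 289874), Pow(18279808391517322, Rational(1, 2))) (h = Pow(Add(1957922, Mul(-1230596, Rational(-1, 1159496))), Rational(1, 2)) = Pow(Add(1957922, Rational(307649, 289874)), Rational(1, 2)) = Pow(Rational(567550989477, 289874), Rational(1, 2)) = Mul(Rational(3, 289874), Pow(18279808391517322, Rational(1, 2))) ≈ 1399.3)
Pow(Add(Add(4309700, Mul(-1, h)), -95371), -1) = Pow(Add(Add(4309700, Mul(-1, Mul(Rational(3, 289874), Pow(18279808391517322, Rational(1, 2))))), -95371), -1) = Pow(Add(Add(4309700, Mul(Rational(-3, 289874), Pow(18279808391517322, Rational(1, 2)))), -95371), -1) = Pow(Add(4214329, Mul(Rational(-3, 289874), Pow(18279808391517322, Rational(1, 2)))), -1)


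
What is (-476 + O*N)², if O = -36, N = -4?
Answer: 110224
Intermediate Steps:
(-476 + O*N)² = (-476 - 36*(-4))² = (-476 + 144)² = (-332)² = 110224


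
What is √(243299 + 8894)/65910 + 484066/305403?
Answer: 484066/305403 + √252193/65910 ≈ 1.5926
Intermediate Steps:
√(243299 + 8894)/65910 + 484066/305403 = √252193*(1/65910) + 484066*(1/305403) = √252193/65910 + 484066/305403 = 484066/305403 + √252193/65910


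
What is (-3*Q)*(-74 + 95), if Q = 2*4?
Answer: -504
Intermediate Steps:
Q = 8
(-3*Q)*(-74 + 95) = (-3*8)*(-74 + 95) = -24*21 = -504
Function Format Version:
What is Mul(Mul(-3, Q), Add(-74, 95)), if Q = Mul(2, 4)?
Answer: -504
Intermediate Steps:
Q = 8
Mul(Mul(-3, Q), Add(-74, 95)) = Mul(Mul(-3, 8), Add(-74, 95)) = Mul(-24, 21) = -504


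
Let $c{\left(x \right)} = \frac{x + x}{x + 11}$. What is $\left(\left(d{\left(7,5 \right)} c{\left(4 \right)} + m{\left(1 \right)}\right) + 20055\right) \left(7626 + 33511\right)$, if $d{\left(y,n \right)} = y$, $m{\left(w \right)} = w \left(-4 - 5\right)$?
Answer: $\frac{12371788202}{15} \approx 8.2479 \cdot 10^{8}$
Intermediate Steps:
$m{\left(w \right)} = - 9 w$ ($m{\left(w \right)} = w \left(-9\right) = - 9 w$)
$c{\left(x \right)} = \frac{2 x}{11 + x}$
$\left(\left(d{\left(7,5 \right)} c{\left(4 \right)} + m{\left(1 \right)}\right) + 20055\right) \left(7626 + 33511\right) = \left(\left(7 \cdot 2 \cdot 4 \frac{1}{11 + 4} - 9\right) + 20055\right) \left(7626 + 33511\right) = \left(\left(7 \cdot 2 \cdot 4 \cdot \frac{1}{15} - 9\right) + 20055\right) 41137 = \left(\left(7 \cdot \frac{8}{15} - 9\right) + 20055\right) 41137 = \left(\left(\frac{56}{15} - 9\right) + 20055\right) 41137 = \left(- \frac{79}{15} + 20055\right) 41137 = \frac{300746}{15} \cdot 41137 = \frac{12371788202}{15}$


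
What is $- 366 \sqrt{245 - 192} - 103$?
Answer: $-103 - 366 \sqrt{53} \approx -2767.5$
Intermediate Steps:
$- 366 \sqrt{245 - 192} - 103 = - 366 \sqrt{53} - 103 = -103 - 366 \sqrt{53}$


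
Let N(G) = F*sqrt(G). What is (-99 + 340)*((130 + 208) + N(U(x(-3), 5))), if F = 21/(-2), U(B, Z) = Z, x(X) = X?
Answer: 81458 - 5061*sqrt(5)/2 ≈ 75800.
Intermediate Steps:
F = -21/2 (F = 21*(-1/2) = -21/2 ≈ -10.500)
N(G) = -21*sqrt(G)/2
(-99 + 340)*((130 + 208) + N(U(x(-3), 5))) = (-99 + 340)*((130 + 208) - 21*sqrt(5)/2) = 241*(338 - 21*sqrt(5)/2) = 81458 - 5061*sqrt(5)/2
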